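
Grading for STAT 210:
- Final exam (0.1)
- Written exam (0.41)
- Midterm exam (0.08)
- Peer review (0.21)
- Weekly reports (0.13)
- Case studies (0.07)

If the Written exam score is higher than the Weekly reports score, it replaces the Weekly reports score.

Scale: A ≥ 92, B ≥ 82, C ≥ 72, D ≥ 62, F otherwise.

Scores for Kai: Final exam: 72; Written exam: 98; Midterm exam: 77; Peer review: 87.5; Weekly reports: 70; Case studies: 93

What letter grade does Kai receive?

Written exam (98) > Weekly reports (70), so Weekly reports counts as 98.
Weighted total:
  Final exam 72 × 0.1 = 7.2
  Written exam 98 × 0.41 = 40.18
  Midterm exam 77 × 0.08 = 6.16
  Peer review 87.5 × 0.21 = 18.375
  Weekly reports 98 × 0.13 = 12.74
  Case studies 93 × 0.07 = 6.51
Sum = 91.165
91.165 is ≥ 82 and < 92 → B

B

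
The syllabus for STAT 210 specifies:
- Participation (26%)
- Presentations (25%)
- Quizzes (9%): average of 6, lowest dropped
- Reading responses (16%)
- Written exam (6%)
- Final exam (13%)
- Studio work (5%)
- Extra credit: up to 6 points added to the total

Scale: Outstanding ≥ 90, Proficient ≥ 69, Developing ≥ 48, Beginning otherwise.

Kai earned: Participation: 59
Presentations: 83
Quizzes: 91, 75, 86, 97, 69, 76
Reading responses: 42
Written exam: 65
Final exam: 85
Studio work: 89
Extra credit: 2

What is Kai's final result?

Quizzes: drop 69 → average of remaining 5 = 425/5 = 85
Weighted total:
  Participation 59 × 0.26 = 15.34
  Presentations 83 × 0.25 = 20.75
  Quizzes 85 × 0.09 = 7.65
  Reading responses 42 × 0.16 = 6.72
  Written exam 65 × 0.06 = 3.9
  Final exam 85 × 0.13 = 11.05
  Studio work 89 × 0.05 = 4.45
Sum = 69.86
Extra credit: 69.86 + 2 = 71.86
71.86 is ≥ 69 and < 90 → Proficient

Proficient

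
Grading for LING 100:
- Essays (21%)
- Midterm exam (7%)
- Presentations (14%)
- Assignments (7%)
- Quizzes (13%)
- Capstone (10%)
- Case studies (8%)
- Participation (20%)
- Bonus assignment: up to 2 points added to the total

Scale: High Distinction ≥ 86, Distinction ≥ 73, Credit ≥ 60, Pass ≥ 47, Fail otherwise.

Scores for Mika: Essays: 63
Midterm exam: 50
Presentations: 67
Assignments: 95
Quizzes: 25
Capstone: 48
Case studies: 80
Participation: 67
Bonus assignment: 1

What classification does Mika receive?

Weighted total:
  Essays 63 × 0.21 = 13.23
  Midterm exam 50 × 0.07 = 3.5
  Presentations 67 × 0.14 = 9.38
  Assignments 95 × 0.07 = 6.65
  Quizzes 25 × 0.13 = 3.25
  Capstone 48 × 0.1 = 4.8
  Case studies 80 × 0.08 = 6.4
  Participation 67 × 0.2 = 13.4
Sum = 60.61
Bonus assignment: 60.61 + 1 = 61.61
61.61 is ≥ 60 and < 73 → Credit

Credit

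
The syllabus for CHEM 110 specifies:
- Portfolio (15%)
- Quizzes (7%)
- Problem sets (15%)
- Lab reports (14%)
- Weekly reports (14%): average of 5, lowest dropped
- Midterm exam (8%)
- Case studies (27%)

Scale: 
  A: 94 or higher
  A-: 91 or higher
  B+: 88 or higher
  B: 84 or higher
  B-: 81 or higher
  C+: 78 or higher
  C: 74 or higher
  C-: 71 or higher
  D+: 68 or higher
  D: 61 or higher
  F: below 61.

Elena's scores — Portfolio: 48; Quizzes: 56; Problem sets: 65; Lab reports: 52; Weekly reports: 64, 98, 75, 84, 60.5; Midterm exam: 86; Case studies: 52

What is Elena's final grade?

F

Weekly reports: drop 60.5 → average of remaining 4 = 321/4 = 80.25
Weighted total:
  Portfolio 48 × 0.15 = 7.2
  Quizzes 56 × 0.07 = 3.92
  Problem sets 65 × 0.15 = 9.75
  Lab reports 52 × 0.14 = 7.28
  Weekly reports 80.25 × 0.14 = 11.235
  Midterm exam 86 × 0.08 = 6.88
  Case studies 52 × 0.27 = 14.04
Sum = 60.305
60.305 < 61 → F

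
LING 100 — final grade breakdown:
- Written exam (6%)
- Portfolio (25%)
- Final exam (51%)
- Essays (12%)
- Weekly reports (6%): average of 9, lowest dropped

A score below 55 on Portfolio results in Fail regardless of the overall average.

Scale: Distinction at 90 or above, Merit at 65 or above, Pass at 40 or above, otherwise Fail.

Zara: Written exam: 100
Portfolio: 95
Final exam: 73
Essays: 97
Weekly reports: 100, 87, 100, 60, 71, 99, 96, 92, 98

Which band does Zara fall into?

Merit

Weekly reports: drop 60 → average of remaining 8 = 743/8 = 92.875
Portfolio score 95 ≥ 55: minimum met.
Weighted total:
  Written exam 100 × 0.06 = 6
  Portfolio 95 × 0.25 = 23.75
  Final exam 73 × 0.51 = 37.23
  Essays 97 × 0.12 = 11.64
  Weekly reports 92.875 × 0.06 = 5.5725
Sum = 84.1925
84.1925 is ≥ 65 and < 90 → Merit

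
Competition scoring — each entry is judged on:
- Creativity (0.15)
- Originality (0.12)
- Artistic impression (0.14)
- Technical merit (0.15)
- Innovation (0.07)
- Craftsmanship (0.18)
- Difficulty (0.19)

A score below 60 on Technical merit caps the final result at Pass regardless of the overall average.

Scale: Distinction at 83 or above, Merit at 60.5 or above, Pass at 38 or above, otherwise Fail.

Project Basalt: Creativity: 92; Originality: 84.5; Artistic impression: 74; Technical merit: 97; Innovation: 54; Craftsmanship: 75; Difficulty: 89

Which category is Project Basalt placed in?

Technical merit score 97 ≥ 60: minimum met.
Weighted total:
  Creativity 92 × 0.15 = 13.8
  Originality 84.5 × 0.12 = 10.14
  Artistic impression 74 × 0.14 = 10.36
  Technical merit 97 × 0.15 = 14.55
  Innovation 54 × 0.07 = 3.78
  Craftsmanship 75 × 0.18 = 13.5
  Difficulty 89 × 0.19 = 16.91
Sum = 83.04
83.04 ≥ 83 → Distinction

Distinction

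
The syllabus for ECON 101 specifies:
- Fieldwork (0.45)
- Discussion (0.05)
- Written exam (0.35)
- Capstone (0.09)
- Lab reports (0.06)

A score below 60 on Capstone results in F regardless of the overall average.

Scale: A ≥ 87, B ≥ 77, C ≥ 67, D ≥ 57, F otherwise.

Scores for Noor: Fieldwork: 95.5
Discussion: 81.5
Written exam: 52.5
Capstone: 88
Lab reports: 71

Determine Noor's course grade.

Capstone score 88 ≥ 60: minimum met.
Weighted total:
  Fieldwork 95.5 × 0.45 = 42.975
  Discussion 81.5 × 0.05 = 4.075
  Written exam 52.5 × 0.35 = 18.375
  Capstone 88 × 0.09 = 7.92
  Lab reports 71 × 0.06 = 4.26
Sum = 77.605
77.605 is ≥ 77 and < 87 → B

B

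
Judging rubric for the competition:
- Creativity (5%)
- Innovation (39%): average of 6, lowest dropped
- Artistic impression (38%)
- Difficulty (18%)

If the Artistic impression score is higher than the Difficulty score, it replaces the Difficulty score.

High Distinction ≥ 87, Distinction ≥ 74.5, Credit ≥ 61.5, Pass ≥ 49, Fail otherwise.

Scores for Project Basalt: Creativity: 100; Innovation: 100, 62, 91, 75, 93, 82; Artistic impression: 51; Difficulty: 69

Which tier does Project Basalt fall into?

Credit

Innovation: drop 62 → average of remaining 5 = 441/5 = 88.2
Artistic impression (51) ≤ Difficulty (69), so Difficulty stays at 69.
Weighted total:
  Creativity 100 × 0.05 = 5
  Innovation 88.2 × 0.39 = 34.398
  Artistic impression 51 × 0.38 = 19.38
  Difficulty 69 × 0.18 = 12.42
Sum = 71.198
71.198 is ≥ 61.5 and < 74.5 → Credit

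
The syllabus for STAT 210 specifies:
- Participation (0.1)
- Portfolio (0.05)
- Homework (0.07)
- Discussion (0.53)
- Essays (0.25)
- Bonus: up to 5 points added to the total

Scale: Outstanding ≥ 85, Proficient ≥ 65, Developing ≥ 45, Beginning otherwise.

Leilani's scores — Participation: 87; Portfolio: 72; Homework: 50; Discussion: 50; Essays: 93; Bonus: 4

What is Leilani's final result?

Proficient

Weighted total:
  Participation 87 × 0.1 = 8.7
  Portfolio 72 × 0.05 = 3.6
  Homework 50 × 0.07 = 3.5
  Discussion 50 × 0.53 = 26.5
  Essays 93 × 0.25 = 23.25
Sum = 65.55
Bonus: 65.55 + 4 = 69.55
69.55 is ≥ 65 and < 85 → Proficient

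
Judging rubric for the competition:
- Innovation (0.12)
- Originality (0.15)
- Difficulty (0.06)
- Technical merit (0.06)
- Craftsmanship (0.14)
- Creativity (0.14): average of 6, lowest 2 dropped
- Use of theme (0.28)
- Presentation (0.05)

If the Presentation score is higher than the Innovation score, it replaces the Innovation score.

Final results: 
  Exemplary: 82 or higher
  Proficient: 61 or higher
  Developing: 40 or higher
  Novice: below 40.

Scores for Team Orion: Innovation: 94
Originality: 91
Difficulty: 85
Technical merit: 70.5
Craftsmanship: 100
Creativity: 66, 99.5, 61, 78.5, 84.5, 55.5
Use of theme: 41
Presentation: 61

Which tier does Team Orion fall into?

Proficient

Creativity: drop 55.5, 61 → average of remaining 4 = 328.5/4 = 82.125
Presentation (61) ≤ Innovation (94), so Innovation stays at 94.
Weighted total:
  Innovation 94 × 0.12 = 11.28
  Originality 91 × 0.15 = 13.65
  Difficulty 85 × 0.06 = 5.1
  Technical merit 70.5 × 0.06 = 4.23
  Craftsmanship 100 × 0.14 = 14
  Creativity 82.125 × 0.14 = 11.4975
  Use of theme 41 × 0.28 = 11.48
  Presentation 61 × 0.05 = 3.05
Sum = 74.2875
74.2875 is ≥ 61 and < 82 → Proficient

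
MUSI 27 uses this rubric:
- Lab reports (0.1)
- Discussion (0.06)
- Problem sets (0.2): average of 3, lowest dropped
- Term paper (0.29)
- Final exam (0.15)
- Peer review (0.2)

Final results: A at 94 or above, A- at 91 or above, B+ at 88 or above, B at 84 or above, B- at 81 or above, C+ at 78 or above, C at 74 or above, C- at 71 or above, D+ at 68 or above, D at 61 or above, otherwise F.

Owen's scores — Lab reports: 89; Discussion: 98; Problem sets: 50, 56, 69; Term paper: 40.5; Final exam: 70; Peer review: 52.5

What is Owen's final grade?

Problem sets: drop 50 → average of remaining 2 = 125/2 = 62.5
Weighted total:
  Lab reports 89 × 0.1 = 8.9
  Discussion 98 × 0.06 = 5.88
  Problem sets 62.5 × 0.2 = 12.5
  Term paper 40.5 × 0.29 = 11.745
  Final exam 70 × 0.15 = 10.5
  Peer review 52.5 × 0.2 = 10.5
Sum = 60.025
60.025 < 61 → F

F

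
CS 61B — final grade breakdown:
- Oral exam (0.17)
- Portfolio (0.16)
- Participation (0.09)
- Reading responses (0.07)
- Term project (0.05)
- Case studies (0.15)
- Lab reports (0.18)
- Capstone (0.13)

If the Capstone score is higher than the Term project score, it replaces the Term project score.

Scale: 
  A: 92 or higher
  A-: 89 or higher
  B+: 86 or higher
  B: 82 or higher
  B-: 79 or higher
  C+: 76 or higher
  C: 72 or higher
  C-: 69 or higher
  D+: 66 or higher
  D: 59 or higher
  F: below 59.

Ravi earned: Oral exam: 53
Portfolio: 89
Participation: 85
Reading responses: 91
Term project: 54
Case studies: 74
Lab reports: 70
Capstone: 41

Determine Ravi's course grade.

Capstone (41) ≤ Term project (54), so Term project stays at 54.
Weighted total:
  Oral exam 53 × 0.17 = 9.01
  Portfolio 89 × 0.16 = 14.24
  Participation 85 × 0.09 = 7.65
  Reading responses 91 × 0.07 = 6.37
  Term project 54 × 0.05 = 2.7
  Case studies 74 × 0.15 = 11.1
  Lab reports 70 × 0.18 = 12.6
  Capstone 41 × 0.13 = 5.33
Sum = 69
69 is ≥ 69 and < 72 → C-

C-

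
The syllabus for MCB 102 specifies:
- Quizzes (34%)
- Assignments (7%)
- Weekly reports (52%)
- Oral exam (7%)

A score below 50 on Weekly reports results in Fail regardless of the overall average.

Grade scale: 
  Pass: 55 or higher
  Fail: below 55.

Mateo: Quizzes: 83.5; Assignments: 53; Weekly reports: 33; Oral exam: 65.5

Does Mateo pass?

Weekly reports score 33 < 50: minimum not met.
Weighted total:
  Quizzes 83.5 × 0.34 = 28.39
  Assignments 53 × 0.07 = 3.71
  Weekly reports 33 × 0.52 = 17.16
  Oral exam 65.5 × 0.07 = 4.585
Sum = 53.845
Because the Weekly reports minimum was not met, the result is Fail.

Fail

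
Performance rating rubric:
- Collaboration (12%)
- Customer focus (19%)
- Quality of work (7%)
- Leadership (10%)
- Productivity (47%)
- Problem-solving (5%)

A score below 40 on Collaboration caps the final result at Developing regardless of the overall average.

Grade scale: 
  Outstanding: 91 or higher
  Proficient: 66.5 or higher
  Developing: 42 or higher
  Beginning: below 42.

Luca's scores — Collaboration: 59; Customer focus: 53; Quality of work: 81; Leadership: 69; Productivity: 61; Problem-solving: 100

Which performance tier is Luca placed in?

Collaboration score 59 ≥ 40: minimum met.
Weighted total:
  Collaboration 59 × 0.12 = 7.08
  Customer focus 53 × 0.19 = 10.07
  Quality of work 81 × 0.07 = 5.67
  Leadership 69 × 0.1 = 6.9
  Productivity 61 × 0.47 = 28.67
  Problem-solving 100 × 0.05 = 5
Sum = 63.39
63.39 is ≥ 42 and < 66.5 → Developing

Developing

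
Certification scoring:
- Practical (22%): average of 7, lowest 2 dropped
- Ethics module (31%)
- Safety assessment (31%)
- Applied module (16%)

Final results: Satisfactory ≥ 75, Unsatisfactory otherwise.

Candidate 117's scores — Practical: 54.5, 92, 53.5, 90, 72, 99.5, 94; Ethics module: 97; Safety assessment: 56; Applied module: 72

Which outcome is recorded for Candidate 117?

Satisfactory

Practical: drop 53.5, 54.5 → average of remaining 5 = 447.5/5 = 89.5
Weighted total:
  Practical 89.5 × 0.22 = 19.69
  Ethics module 97 × 0.31 = 30.07
  Safety assessment 56 × 0.31 = 17.36
  Applied module 72 × 0.16 = 11.52
Sum = 78.64
78.64 ≥ 75 → Satisfactory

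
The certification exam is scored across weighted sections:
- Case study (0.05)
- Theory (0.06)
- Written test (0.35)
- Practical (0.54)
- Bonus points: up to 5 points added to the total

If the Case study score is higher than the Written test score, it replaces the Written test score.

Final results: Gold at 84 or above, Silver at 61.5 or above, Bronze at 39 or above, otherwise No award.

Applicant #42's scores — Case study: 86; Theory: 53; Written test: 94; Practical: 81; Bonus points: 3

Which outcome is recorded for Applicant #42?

Case study (86) ≤ Written test (94), so Written test stays at 94.
Weighted total:
  Case study 86 × 0.05 = 4.3
  Theory 53 × 0.06 = 3.18
  Written test 94 × 0.35 = 32.9
  Practical 81 × 0.54 = 43.74
Sum = 84.12
Bonus points: 84.12 + 3 = 87.12
87.12 ≥ 84 → Gold

Gold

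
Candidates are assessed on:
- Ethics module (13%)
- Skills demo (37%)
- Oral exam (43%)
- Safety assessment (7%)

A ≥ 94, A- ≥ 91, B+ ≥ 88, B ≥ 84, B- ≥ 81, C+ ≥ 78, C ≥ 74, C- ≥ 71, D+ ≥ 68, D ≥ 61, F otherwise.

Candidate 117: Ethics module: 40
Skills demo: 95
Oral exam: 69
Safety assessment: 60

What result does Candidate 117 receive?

C

Weighted total:
  Ethics module 40 × 0.13 = 5.2
  Skills demo 95 × 0.37 = 35.15
  Oral exam 69 × 0.43 = 29.67
  Safety assessment 60 × 0.07 = 4.2
Sum = 74.22
74.22 is ≥ 74 and < 78 → C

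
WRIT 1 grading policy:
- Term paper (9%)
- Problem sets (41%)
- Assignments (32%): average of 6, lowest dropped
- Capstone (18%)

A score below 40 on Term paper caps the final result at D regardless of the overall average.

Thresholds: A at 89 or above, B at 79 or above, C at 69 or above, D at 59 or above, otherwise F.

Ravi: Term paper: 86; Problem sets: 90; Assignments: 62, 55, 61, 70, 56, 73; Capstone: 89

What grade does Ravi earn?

B

Assignments: drop 55 → average of remaining 5 = 322/5 = 64.4
Term paper score 86 ≥ 40: minimum met.
Weighted total:
  Term paper 86 × 0.09 = 7.74
  Problem sets 90 × 0.41 = 36.9
  Assignments 64.4 × 0.32 = 20.608
  Capstone 89 × 0.18 = 16.02
Sum = 81.268
81.268 is ≥ 79 and < 89 → B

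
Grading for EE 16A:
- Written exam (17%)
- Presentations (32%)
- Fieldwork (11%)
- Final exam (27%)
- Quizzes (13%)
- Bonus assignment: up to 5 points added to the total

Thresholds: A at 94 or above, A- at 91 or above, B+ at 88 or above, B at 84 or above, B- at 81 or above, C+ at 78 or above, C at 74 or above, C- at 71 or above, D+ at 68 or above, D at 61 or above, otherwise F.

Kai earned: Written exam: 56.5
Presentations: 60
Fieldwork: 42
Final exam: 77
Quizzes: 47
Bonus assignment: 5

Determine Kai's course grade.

D

Weighted total:
  Written exam 56.5 × 0.17 = 9.605
  Presentations 60 × 0.32 = 19.2
  Fieldwork 42 × 0.11 = 4.62
  Final exam 77 × 0.27 = 20.79
  Quizzes 47 × 0.13 = 6.11
Sum = 60.325
Bonus assignment: 60.325 + 5 = 65.325
65.325 is ≥ 61 and < 68 → D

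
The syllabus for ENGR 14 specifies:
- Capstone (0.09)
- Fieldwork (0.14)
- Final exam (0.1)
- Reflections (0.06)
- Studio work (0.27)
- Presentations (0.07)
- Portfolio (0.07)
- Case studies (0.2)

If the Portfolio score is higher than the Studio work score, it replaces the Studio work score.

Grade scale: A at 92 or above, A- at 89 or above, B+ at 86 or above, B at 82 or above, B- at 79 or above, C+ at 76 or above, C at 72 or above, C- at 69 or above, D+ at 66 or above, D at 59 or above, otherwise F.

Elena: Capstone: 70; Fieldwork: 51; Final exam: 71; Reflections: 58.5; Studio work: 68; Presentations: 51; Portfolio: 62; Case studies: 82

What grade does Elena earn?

Portfolio (62) ≤ Studio work (68), so Studio work stays at 68.
Weighted total:
  Capstone 70 × 0.09 = 6.3
  Fieldwork 51 × 0.14 = 7.14
  Final exam 71 × 0.1 = 7.1
  Reflections 58.5 × 0.06 = 3.51
  Studio work 68 × 0.27 = 18.36
  Presentations 51 × 0.07 = 3.57
  Portfolio 62 × 0.07 = 4.34
  Case studies 82 × 0.2 = 16.4
Sum = 66.72
66.72 is ≥ 66 and < 69 → D+

D+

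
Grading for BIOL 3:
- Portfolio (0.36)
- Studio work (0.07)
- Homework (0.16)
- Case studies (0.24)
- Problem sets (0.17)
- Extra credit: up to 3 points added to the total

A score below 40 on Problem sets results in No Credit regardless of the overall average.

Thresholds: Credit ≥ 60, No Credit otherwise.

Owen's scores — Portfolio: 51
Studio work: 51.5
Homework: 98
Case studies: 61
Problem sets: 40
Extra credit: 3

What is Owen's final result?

Credit

Problem sets score 40 ≥ 40: minimum met.
Weighted total:
  Portfolio 51 × 0.36 = 18.36
  Studio work 51.5 × 0.07 = 3.605
  Homework 98 × 0.16 = 15.68
  Case studies 61 × 0.24 = 14.64
  Problem sets 40 × 0.17 = 6.8
Sum = 59.085
Extra credit: 59.085 + 3 = 62.085
62.085 ≥ 60 → Credit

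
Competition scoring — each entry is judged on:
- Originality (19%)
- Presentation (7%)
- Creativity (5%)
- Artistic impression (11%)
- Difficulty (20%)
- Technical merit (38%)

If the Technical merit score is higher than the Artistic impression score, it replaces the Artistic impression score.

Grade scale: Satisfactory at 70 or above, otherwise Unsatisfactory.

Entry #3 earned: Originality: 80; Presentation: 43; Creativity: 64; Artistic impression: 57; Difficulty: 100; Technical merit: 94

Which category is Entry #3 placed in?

Technical merit (94) > Artistic impression (57), so Artistic impression counts as 94.
Weighted total:
  Originality 80 × 0.19 = 15.2
  Presentation 43 × 0.07 = 3.01
  Creativity 64 × 0.05 = 3.2
  Artistic impression 94 × 0.11 = 10.34
  Difficulty 100 × 0.2 = 20
  Technical merit 94 × 0.38 = 35.72
Sum = 87.47
87.47 ≥ 70 → Satisfactory

Satisfactory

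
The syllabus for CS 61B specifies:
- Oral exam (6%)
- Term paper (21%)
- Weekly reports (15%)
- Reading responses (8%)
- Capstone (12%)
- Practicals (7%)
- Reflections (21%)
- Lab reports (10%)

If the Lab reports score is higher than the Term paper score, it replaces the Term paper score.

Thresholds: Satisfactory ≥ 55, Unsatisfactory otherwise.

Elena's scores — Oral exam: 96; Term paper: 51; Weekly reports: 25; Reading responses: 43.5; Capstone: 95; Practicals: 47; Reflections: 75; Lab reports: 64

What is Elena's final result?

Satisfactory

Lab reports (64) > Term paper (51), so Term paper counts as 64.
Weighted total:
  Oral exam 96 × 0.06 = 5.76
  Term paper 64 × 0.21 = 13.44
  Weekly reports 25 × 0.15 = 3.75
  Reading responses 43.5 × 0.08 = 3.48
  Capstone 95 × 0.12 = 11.4
  Practicals 47 × 0.07 = 3.29
  Reflections 75 × 0.21 = 15.75
  Lab reports 64 × 0.1 = 6.4
Sum = 63.27
63.27 ≥ 55 → Satisfactory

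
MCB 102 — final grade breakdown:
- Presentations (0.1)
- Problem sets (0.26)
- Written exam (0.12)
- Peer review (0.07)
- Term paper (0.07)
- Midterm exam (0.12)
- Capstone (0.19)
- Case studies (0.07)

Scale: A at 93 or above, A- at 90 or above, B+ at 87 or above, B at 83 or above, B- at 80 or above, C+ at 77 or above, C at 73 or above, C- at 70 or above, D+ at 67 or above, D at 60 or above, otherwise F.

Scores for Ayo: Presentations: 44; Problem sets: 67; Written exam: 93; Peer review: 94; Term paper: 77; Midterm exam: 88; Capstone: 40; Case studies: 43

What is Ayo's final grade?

D

Weighted total:
  Presentations 44 × 0.1 = 4.4
  Problem sets 67 × 0.26 = 17.42
  Written exam 93 × 0.12 = 11.16
  Peer review 94 × 0.07 = 6.58
  Term paper 77 × 0.07 = 5.39
  Midterm exam 88 × 0.12 = 10.56
  Capstone 40 × 0.19 = 7.6
  Case studies 43 × 0.07 = 3.01
Sum = 66.12
66.12 is ≥ 60 and < 67 → D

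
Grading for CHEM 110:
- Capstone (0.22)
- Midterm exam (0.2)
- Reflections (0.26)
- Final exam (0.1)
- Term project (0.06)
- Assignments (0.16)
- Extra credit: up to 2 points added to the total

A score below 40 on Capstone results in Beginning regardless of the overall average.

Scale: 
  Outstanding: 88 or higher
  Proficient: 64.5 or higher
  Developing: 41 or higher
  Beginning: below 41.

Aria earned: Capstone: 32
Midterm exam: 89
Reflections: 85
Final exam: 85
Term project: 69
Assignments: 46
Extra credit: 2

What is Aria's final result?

Capstone score 32 < 40: minimum not met.
Weighted total:
  Capstone 32 × 0.22 = 7.04
  Midterm exam 89 × 0.2 = 17.8
  Reflections 85 × 0.26 = 22.1
  Final exam 85 × 0.1 = 8.5
  Term project 69 × 0.06 = 4.14
  Assignments 46 × 0.16 = 7.36
Sum = 66.94
Extra credit: 66.94 + 2 = 68.94
Because the Capstone minimum was not met, the result is Beginning.

Beginning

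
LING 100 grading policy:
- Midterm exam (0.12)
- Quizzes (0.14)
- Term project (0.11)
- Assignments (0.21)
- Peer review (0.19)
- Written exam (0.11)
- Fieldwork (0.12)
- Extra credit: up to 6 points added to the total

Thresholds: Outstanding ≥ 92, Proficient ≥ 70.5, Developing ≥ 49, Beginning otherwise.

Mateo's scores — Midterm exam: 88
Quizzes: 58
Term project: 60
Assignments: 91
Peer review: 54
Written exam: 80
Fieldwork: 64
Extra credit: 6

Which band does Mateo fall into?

Weighted total:
  Midterm exam 88 × 0.12 = 10.56
  Quizzes 58 × 0.14 = 8.12
  Term project 60 × 0.11 = 6.6
  Assignments 91 × 0.21 = 19.11
  Peer review 54 × 0.19 = 10.26
  Written exam 80 × 0.11 = 8.8
  Fieldwork 64 × 0.12 = 7.68
Sum = 71.13
Extra credit: 71.13 + 6 = 77.13
77.13 is ≥ 70.5 and < 92 → Proficient

Proficient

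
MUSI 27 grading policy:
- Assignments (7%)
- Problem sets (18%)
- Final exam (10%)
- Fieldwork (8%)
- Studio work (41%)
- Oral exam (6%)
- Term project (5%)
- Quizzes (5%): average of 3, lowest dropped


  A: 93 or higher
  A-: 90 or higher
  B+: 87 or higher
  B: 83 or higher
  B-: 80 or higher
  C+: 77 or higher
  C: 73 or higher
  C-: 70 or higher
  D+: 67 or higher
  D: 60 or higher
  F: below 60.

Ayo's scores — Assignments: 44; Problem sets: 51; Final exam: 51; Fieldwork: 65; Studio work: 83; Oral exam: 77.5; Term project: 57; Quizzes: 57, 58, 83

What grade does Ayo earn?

D+

Quizzes: drop 57 → average of remaining 2 = 141/2 = 70.5
Weighted total:
  Assignments 44 × 0.07 = 3.08
  Problem sets 51 × 0.18 = 9.18
  Final exam 51 × 0.1 = 5.1
  Fieldwork 65 × 0.08 = 5.2
  Studio work 83 × 0.41 = 34.03
  Oral exam 77.5 × 0.06 = 4.65
  Term project 57 × 0.05 = 2.85
  Quizzes 70.5 × 0.05 = 3.525
Sum = 67.615
67.615 is ≥ 67 and < 70 → D+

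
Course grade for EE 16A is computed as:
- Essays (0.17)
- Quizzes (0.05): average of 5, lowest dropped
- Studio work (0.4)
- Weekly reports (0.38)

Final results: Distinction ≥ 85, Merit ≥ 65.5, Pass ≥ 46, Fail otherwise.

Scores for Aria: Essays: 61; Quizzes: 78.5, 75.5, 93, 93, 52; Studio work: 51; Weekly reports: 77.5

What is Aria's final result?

Quizzes: drop 52 → average of remaining 4 = 340/4 = 85
Weighted total:
  Essays 61 × 0.17 = 10.37
  Quizzes 85 × 0.05 = 4.25
  Studio work 51 × 0.4 = 20.4
  Weekly reports 77.5 × 0.38 = 29.45
Sum = 64.47
64.47 is ≥ 46 and < 65.5 → Pass

Pass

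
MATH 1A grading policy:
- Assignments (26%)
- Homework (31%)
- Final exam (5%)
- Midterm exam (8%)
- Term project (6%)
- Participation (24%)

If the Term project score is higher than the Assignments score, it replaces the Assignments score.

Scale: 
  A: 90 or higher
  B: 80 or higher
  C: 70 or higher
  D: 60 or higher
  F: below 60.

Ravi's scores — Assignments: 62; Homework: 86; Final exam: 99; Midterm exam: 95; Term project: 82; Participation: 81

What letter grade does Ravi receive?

Term project (82) > Assignments (62), so Assignments counts as 82.
Weighted total:
  Assignments 82 × 0.26 = 21.32
  Homework 86 × 0.31 = 26.66
  Final exam 99 × 0.05 = 4.95
  Midterm exam 95 × 0.08 = 7.6
  Term project 82 × 0.06 = 4.92
  Participation 81 × 0.24 = 19.44
Sum = 84.89
84.89 is ≥ 80 and < 90 → B

B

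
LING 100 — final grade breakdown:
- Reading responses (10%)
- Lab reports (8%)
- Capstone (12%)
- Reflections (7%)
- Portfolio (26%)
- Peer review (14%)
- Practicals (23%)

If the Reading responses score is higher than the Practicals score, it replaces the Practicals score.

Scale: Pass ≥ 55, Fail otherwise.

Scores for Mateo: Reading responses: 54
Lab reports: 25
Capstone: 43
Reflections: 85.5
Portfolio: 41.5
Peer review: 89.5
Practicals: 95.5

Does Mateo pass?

Pass

Reading responses (54) ≤ Practicals (95.5), so Practicals stays at 95.5.
Weighted total:
  Reading responses 54 × 0.1 = 5.4
  Lab reports 25 × 0.08 = 2
  Capstone 43 × 0.12 = 5.16
  Reflections 85.5 × 0.07 = 5.985
  Portfolio 41.5 × 0.26 = 10.79
  Peer review 89.5 × 0.14 = 12.53
  Practicals 95.5 × 0.23 = 21.965
Sum = 63.83
63.83 ≥ 55 → Pass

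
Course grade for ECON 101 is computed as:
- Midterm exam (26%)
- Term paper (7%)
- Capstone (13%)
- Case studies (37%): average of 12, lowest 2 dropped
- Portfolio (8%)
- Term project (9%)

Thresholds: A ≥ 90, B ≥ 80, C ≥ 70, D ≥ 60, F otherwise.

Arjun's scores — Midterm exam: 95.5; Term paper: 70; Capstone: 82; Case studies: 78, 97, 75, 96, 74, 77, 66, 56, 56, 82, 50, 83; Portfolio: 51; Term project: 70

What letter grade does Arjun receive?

Case studies: drop 50, 56 → average of remaining 10 = 784/10 = 78.4
Weighted total:
  Midterm exam 95.5 × 0.26 = 24.83
  Term paper 70 × 0.07 = 4.9
  Capstone 82 × 0.13 = 10.66
  Case studies 78.4 × 0.37 = 29.008
  Portfolio 51 × 0.08 = 4.08
  Term project 70 × 0.09 = 6.3
Sum = 79.778
79.778 is ≥ 70 and < 80 → C

C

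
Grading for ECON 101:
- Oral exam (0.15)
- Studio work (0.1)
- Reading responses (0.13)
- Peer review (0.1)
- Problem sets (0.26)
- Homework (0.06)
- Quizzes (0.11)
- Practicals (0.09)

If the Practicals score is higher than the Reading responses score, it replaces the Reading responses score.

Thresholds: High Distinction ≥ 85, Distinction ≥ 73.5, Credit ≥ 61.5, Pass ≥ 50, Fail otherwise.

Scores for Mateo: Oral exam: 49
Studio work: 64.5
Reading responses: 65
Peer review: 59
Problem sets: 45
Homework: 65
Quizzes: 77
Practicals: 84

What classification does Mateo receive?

Practicals (84) > Reading responses (65), so Reading responses counts as 84.
Weighted total:
  Oral exam 49 × 0.15 = 7.35
  Studio work 64.5 × 0.1 = 6.45
  Reading responses 84 × 0.13 = 10.92
  Peer review 59 × 0.1 = 5.9
  Problem sets 45 × 0.26 = 11.7
  Homework 65 × 0.06 = 3.9
  Quizzes 77 × 0.11 = 8.47
  Practicals 84 × 0.09 = 7.56
Sum = 62.25
62.25 is ≥ 61.5 and < 73.5 → Credit

Credit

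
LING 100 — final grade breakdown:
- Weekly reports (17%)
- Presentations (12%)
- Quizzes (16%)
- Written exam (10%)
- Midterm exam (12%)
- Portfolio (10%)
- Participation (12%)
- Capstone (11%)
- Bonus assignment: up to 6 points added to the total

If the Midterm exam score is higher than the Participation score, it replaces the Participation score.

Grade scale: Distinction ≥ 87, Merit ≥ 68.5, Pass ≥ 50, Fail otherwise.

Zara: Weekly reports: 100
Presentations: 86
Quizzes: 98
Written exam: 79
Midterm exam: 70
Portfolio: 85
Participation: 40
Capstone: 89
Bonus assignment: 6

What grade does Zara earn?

Midterm exam (70) > Participation (40), so Participation counts as 70.
Weighted total:
  Weekly reports 100 × 0.17 = 17
  Presentations 86 × 0.12 = 10.32
  Quizzes 98 × 0.16 = 15.68
  Written exam 79 × 0.1 = 7.9
  Midterm exam 70 × 0.12 = 8.4
  Portfolio 85 × 0.1 = 8.5
  Participation 70 × 0.12 = 8.4
  Capstone 89 × 0.11 = 9.79
Sum = 85.99
Bonus assignment: 85.99 + 6 = 91.99
91.99 ≥ 87 → Distinction

Distinction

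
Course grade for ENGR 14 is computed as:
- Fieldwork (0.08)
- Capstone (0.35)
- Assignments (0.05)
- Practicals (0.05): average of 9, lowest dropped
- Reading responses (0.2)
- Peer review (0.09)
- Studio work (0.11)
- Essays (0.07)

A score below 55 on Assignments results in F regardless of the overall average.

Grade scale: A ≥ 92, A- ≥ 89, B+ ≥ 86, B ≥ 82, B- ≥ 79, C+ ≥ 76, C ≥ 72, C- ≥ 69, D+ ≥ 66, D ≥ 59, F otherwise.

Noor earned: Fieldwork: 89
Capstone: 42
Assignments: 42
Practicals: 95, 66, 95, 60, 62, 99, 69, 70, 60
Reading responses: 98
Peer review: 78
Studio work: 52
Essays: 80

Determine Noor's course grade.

Practicals: drop 60 → average of remaining 8 = 616/8 = 77
Assignments score 42 < 55: minimum not met.
Weighted total:
  Fieldwork 89 × 0.08 = 7.12
  Capstone 42 × 0.35 = 14.7
  Assignments 42 × 0.05 = 2.1
  Practicals 77 × 0.05 = 3.85
  Reading responses 98 × 0.2 = 19.6
  Peer review 78 × 0.09 = 7.02
  Studio work 52 × 0.11 = 5.72
  Essays 80 × 0.07 = 5.6
Sum = 65.71
Because the Assignments minimum was not met, the result is F.

F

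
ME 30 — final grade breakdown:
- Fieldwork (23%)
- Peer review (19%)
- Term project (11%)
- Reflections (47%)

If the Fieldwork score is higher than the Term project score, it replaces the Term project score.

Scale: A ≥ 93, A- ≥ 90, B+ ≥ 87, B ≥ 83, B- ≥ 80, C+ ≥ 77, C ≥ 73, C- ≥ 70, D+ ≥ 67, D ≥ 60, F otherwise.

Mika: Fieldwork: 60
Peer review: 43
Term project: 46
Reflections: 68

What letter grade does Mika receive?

Fieldwork (60) > Term project (46), so Term project counts as 60.
Weighted total:
  Fieldwork 60 × 0.23 = 13.8
  Peer review 43 × 0.19 = 8.17
  Term project 60 × 0.11 = 6.6
  Reflections 68 × 0.47 = 31.96
Sum = 60.53
60.53 is ≥ 60 and < 67 → D

D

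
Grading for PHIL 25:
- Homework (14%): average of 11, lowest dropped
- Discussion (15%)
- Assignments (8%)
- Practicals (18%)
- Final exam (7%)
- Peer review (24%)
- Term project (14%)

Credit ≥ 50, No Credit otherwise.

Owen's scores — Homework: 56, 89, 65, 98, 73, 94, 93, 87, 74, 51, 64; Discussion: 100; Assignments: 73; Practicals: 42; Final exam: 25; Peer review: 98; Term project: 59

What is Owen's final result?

Credit

Homework: drop 51 → average of remaining 10 = 793/10 = 79.3
Weighted total:
  Homework 79.3 × 0.14 = 11.102
  Discussion 100 × 0.15 = 15
  Assignments 73 × 0.08 = 5.84
  Practicals 42 × 0.18 = 7.56
  Final exam 25 × 0.07 = 1.75
  Peer review 98 × 0.24 = 23.52
  Term project 59 × 0.14 = 8.26
Sum = 73.032
73.032 ≥ 50 → Credit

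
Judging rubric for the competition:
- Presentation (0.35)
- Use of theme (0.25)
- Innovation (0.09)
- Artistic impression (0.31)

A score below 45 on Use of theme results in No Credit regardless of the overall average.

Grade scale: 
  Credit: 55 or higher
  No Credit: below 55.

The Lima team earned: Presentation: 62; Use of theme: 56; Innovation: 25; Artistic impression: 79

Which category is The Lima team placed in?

Use of theme score 56 ≥ 45: minimum met.
Weighted total:
  Presentation 62 × 0.35 = 21.7
  Use of theme 56 × 0.25 = 14
  Innovation 25 × 0.09 = 2.25
  Artistic impression 79 × 0.31 = 24.49
Sum = 62.44
62.44 ≥ 55 → Credit

Credit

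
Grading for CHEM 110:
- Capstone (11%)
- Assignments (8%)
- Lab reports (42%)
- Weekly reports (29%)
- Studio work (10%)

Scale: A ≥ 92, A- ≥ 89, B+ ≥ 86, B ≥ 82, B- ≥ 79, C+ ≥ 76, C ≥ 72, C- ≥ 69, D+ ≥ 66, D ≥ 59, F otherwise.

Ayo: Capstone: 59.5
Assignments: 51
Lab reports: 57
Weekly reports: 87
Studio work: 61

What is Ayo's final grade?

Weighted total:
  Capstone 59.5 × 0.11 = 6.545
  Assignments 51 × 0.08 = 4.08
  Lab reports 57 × 0.42 = 23.94
  Weekly reports 87 × 0.29 = 25.23
  Studio work 61 × 0.1 = 6.1
Sum = 65.895
65.895 is ≥ 59 and < 66 → D

D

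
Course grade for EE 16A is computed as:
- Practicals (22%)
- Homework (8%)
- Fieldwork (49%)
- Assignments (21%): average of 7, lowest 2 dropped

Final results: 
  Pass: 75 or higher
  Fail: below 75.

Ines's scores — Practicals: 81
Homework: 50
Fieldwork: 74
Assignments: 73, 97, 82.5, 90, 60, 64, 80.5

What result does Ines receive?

Assignments: drop 60, 64 → average of remaining 5 = 423/5 = 84.6
Weighted total:
  Practicals 81 × 0.22 = 17.82
  Homework 50 × 0.08 = 4
  Fieldwork 74 × 0.49 = 36.26
  Assignments 84.6 × 0.21 = 17.766
Sum = 75.846
75.846 ≥ 75 → Pass

Pass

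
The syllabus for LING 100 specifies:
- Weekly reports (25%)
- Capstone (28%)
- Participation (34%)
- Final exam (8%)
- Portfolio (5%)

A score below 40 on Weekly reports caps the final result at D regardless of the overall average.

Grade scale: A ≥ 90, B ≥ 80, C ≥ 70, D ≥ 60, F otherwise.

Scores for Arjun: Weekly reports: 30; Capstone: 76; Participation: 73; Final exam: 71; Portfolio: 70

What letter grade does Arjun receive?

D

Weekly reports score 30 < 40: minimum not met.
Weighted total:
  Weekly reports 30 × 0.25 = 7.5
  Capstone 76 × 0.28 = 21.28
  Participation 73 × 0.34 = 24.82
  Final exam 71 × 0.08 = 5.68
  Portfolio 70 × 0.05 = 3.5
Sum = 62.78
62.78 would be D; cap at D applies → D.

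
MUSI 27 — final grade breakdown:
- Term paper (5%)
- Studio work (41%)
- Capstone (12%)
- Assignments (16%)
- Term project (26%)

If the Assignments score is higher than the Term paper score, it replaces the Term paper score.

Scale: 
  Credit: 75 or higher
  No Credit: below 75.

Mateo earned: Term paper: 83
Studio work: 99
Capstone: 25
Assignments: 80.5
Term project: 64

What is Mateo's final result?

Credit

Assignments (80.5) ≤ Term paper (83), so Term paper stays at 83.
Weighted total:
  Term paper 83 × 0.05 = 4.15
  Studio work 99 × 0.41 = 40.59
  Capstone 25 × 0.12 = 3
  Assignments 80.5 × 0.16 = 12.88
  Term project 64 × 0.26 = 16.64
Sum = 77.26
77.26 ≥ 75 → Credit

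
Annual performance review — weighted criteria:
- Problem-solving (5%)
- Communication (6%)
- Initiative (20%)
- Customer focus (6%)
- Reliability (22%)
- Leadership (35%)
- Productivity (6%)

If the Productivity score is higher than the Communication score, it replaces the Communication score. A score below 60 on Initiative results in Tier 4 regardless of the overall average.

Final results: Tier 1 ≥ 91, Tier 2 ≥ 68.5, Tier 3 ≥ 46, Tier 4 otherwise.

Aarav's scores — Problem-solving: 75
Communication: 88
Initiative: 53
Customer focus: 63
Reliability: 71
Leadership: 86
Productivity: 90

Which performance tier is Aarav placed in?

Productivity (90) > Communication (88), so Communication counts as 90.
Initiative score 53 < 60: minimum not met.
Weighted total:
  Problem-solving 75 × 0.05 = 3.75
  Communication 90 × 0.06 = 5.4
  Initiative 53 × 0.2 = 10.6
  Customer focus 63 × 0.06 = 3.78
  Reliability 71 × 0.22 = 15.62
  Leadership 86 × 0.35 = 30.1
  Productivity 90 × 0.06 = 5.4
Sum = 74.65
Because the Initiative minimum was not met, the result is Tier 4.

Tier 4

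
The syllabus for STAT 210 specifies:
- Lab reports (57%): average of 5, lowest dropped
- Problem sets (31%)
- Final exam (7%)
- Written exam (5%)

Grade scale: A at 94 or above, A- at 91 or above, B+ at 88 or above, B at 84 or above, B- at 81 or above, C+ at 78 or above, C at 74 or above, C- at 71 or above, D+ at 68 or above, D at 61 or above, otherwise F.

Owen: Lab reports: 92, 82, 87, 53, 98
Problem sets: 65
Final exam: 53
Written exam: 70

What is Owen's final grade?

C+

Lab reports: drop 53 → average of remaining 4 = 359/4 = 89.75
Weighted total:
  Lab reports 89.75 × 0.57 = 51.1575
  Problem sets 65 × 0.31 = 20.15
  Final exam 53 × 0.07 = 3.71
  Written exam 70 × 0.05 = 3.5
Sum = 78.5175
78.5175 is ≥ 78 and < 81 → C+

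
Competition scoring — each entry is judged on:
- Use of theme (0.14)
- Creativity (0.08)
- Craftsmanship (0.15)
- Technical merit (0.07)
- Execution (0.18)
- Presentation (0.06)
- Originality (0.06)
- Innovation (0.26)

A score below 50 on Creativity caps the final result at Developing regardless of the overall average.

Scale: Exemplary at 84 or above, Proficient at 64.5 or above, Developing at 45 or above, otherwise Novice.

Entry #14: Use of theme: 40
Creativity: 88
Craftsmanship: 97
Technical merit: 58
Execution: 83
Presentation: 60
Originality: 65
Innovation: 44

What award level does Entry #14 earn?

Proficient

Creativity score 88 ≥ 50: minimum met.
Weighted total:
  Use of theme 40 × 0.14 = 5.6
  Creativity 88 × 0.08 = 7.04
  Craftsmanship 97 × 0.15 = 14.55
  Technical merit 58 × 0.07 = 4.06
  Execution 83 × 0.18 = 14.94
  Presentation 60 × 0.06 = 3.6
  Originality 65 × 0.06 = 3.9
  Innovation 44 × 0.26 = 11.44
Sum = 65.13
65.13 is ≥ 64.5 and < 84 → Proficient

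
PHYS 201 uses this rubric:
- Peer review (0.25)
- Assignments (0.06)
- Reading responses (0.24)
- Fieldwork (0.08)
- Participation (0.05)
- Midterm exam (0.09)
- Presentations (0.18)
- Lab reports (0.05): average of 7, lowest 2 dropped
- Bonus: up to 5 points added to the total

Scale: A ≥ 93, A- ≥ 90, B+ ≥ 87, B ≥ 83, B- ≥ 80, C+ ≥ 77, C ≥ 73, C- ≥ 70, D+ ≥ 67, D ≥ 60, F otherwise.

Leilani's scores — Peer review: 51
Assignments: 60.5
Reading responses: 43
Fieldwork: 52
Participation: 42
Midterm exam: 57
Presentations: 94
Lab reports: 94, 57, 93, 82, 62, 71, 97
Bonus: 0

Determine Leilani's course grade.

F

Lab reports: drop 57, 62 → average of remaining 5 = 437/5 = 87.4
Weighted total:
  Peer review 51 × 0.25 = 12.75
  Assignments 60.5 × 0.06 = 3.63
  Reading responses 43 × 0.24 = 10.32
  Fieldwork 52 × 0.08 = 4.16
  Participation 42 × 0.05 = 2.1
  Midterm exam 57 × 0.09 = 5.13
  Presentations 94 × 0.18 = 16.92
  Lab reports 87.4 × 0.05 = 4.37
Sum = 59.38
Bonus: 59.38 + 0 = 59.38
59.38 < 60 → F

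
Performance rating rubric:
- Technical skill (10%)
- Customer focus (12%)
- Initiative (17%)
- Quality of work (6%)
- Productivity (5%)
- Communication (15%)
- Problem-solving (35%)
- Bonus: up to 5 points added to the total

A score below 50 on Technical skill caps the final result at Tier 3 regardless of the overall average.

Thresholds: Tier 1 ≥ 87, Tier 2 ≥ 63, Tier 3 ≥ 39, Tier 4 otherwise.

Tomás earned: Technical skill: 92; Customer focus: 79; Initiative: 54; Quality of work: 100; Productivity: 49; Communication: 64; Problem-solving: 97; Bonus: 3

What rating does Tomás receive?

Technical skill score 92 ≥ 50: minimum met.
Weighted total:
  Technical skill 92 × 0.1 = 9.2
  Customer focus 79 × 0.12 = 9.48
  Initiative 54 × 0.17 = 9.18
  Quality of work 100 × 0.06 = 6
  Productivity 49 × 0.05 = 2.45
  Communication 64 × 0.15 = 9.6
  Problem-solving 97 × 0.35 = 33.95
Sum = 79.86
Bonus: 79.86 + 3 = 82.86
82.86 is ≥ 63 and < 87 → Tier 2

Tier 2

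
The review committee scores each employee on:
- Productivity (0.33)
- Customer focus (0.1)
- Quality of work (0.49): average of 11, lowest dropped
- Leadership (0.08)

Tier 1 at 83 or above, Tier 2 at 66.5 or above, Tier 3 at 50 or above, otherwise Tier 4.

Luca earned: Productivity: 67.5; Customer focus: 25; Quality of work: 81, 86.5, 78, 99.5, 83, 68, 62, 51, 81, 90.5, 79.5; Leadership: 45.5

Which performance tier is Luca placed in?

Tier 2

Quality of work: drop 51 → average of remaining 10 = 809/10 = 80.9
Weighted total:
  Productivity 67.5 × 0.33 = 22.275
  Customer focus 25 × 0.1 = 2.5
  Quality of work 80.9 × 0.49 = 39.641
  Leadership 45.5 × 0.08 = 3.64
Sum = 68.056
68.056 is ≥ 66.5 and < 83 → Tier 2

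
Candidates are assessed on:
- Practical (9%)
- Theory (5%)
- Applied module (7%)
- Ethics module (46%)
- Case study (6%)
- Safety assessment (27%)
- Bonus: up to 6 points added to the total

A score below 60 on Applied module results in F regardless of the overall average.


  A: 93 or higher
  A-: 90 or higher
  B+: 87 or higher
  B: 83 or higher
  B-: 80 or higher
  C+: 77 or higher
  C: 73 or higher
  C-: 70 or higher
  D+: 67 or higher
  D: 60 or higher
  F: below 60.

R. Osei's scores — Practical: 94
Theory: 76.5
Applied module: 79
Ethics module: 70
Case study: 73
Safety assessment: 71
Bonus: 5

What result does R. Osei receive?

C+

Applied module score 79 ≥ 60: minimum met.
Weighted total:
  Practical 94 × 0.09 = 8.46
  Theory 76.5 × 0.05 = 3.825
  Applied module 79 × 0.07 = 5.53
  Ethics module 70 × 0.46 = 32.2
  Case study 73 × 0.06 = 4.38
  Safety assessment 71 × 0.27 = 19.17
Sum = 73.565
Bonus: 73.565 + 5 = 78.565
78.565 is ≥ 77 and < 80 → C+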